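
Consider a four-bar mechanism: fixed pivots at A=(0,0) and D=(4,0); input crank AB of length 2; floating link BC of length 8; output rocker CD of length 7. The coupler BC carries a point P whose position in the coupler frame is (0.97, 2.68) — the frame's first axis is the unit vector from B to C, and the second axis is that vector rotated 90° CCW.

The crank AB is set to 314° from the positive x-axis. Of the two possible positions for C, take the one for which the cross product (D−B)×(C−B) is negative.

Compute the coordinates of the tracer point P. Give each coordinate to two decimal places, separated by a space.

3.60 0.36

A=(0,0), D=(4.00,0)
B = A + 2.00·(cos314°, sin314°) = (1.3893, -1.4387)
|BD| = 2.9808
circle(B,8.00) ∩ circle(D,7.00): a=4.0065, h=6.9245
  candidates: C₊=(1.5562,6.5596) cross=20.641; C₋=(8.2403,-5.5696) cross=-20.641
  mode - wants cross < 0 → take C=(8.2403,-5.5696) (cross=-20.641)
ex = (C−B)/|BC| = (0.8564,-0.5164); ey = (0.5164,0.8564)
P = B + 0.97·ex + 2.68·ey = (3.6038,0.3555)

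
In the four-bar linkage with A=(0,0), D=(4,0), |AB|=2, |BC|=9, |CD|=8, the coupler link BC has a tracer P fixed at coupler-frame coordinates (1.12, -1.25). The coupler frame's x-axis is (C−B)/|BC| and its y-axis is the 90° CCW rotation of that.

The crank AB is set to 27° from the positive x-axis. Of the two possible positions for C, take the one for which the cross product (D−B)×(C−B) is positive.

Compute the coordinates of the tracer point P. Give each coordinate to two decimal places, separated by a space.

3.42 0.55

A=(0,0), D=(4.00,0)
B = A + 2.00·(cos27°, sin27°) = (1.7820, 0.9080)
|BD| = 2.3966
circle(B,9.00) ∩ circle(D,8.00): a=4.7449, h=7.6476
  candidates: C₊=(9.0706,6.1878) cross=18.329; C₋=(3.2759,-7.9672) cross=-18.329
  mode + wants cross > 0 → take C=(9.0706,6.1878) (cross=18.329)
ex = (C−B)/|BC| = (0.8098,0.5866); ey = (-0.5866,0.8098)
P = B + 1.12·ex + -1.25·ey = (3.4223,0.5527)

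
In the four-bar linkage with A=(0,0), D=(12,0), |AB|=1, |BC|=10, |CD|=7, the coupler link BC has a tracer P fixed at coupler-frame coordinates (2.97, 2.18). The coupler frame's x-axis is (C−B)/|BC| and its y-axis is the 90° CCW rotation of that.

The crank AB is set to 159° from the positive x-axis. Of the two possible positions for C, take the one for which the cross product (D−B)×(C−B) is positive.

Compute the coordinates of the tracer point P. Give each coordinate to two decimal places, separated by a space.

0.50 3.75

A=(0,0), D=(12.00,0)
B = A + 1.00·(cos159°, sin159°) = (-0.9336, 0.3584)
|BD| = 12.9385
circle(B,10.00) ∩ circle(D,7.00): a=8.4401, h=5.3632
  candidates: C₊=(7.6519,5.4858) cross=69.392; C₋=(7.3548,-5.2366) cross=-69.392
  mode + wants cross > 0 → take C=(7.6519,5.4858) (cross=69.392)
ex = (C−B)/|BC| = (0.8585,0.5127); ey = (-0.5127,0.8585)
P = B + 2.97·ex + 2.18·ey = (0.4985,3.7528)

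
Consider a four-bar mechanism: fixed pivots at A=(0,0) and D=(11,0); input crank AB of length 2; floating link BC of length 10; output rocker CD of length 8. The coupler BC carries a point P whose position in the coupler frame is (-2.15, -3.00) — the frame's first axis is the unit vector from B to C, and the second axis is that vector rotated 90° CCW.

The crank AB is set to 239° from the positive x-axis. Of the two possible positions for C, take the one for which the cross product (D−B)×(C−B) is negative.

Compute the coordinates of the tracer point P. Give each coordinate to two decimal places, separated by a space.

A=(0,0), D=(11.00,0)
B = A + 2.00·(cos239°, sin239°) = (-1.0301, -1.7143)
|BD| = 12.1516
circle(B,10.00) ∩ circle(D,8.00): a=7.5571, h=6.5491
  candidates: C₊=(5.5275,5.8354) cross=79.582; C₋=(7.3754,-7.1318) cross=-79.582
  mode - wants cross < 0 → take C=(7.3754,-7.1318) (cross=-79.582)
ex = (C−B)/|BC| = (0.8405,-0.5417); ey = (0.5417,0.8405)
P = B + -2.15·ex + -3.00·ey = (-4.4625,-3.0712)

-4.46 -3.07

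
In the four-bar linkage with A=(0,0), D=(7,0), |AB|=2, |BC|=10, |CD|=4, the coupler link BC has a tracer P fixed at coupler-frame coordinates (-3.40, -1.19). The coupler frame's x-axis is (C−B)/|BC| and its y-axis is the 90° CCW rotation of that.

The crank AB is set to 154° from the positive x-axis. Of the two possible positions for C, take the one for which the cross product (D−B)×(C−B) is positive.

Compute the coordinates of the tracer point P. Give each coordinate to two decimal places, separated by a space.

-4.67 -1.30

A=(0,0), D=(7.00,0)
B = A + 2.00·(cos154°, sin154°) = (-1.7976, 0.8767)
|BD| = 8.8412
circle(B,10.00) ∩ circle(D,4.00): a=9.1711, h=3.9864
  candidates: C₊=(7.7236,3.9340) cross=35.244; C₋=(6.9330,-3.9994) cross=-35.244
  mode + wants cross > 0 → take C=(7.7236,3.9340) (cross=35.244)
ex = (C−B)/|BC| = (0.9521,0.3057); ey = (-0.3057,0.9521)
P = B + -3.40·ex + -1.19·ey = (-4.6710,-1.2957)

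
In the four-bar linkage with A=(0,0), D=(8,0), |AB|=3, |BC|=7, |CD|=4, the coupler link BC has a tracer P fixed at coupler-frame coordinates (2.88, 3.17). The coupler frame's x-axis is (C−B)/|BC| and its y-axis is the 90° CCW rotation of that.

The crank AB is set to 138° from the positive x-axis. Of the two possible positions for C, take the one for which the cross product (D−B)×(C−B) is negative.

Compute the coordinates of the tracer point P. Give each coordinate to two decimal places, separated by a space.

1.72 3.66

A=(0,0), D=(8.00,0)
B = A + 3.00·(cos138°, sin138°) = (-2.2294, 2.0074)
|BD| = 10.4245
circle(B,7.00) ∩ circle(D,4.00): a=6.7951, h=1.6814
  candidates: C₊=(4.7622,2.3488) cross=17.527; C₋=(4.1147,-0.9510) cross=-17.527
  mode - wants cross < 0 → take C=(4.1147,-0.9510) (cross=-17.527)
ex = (C−B)/|BC| = (0.9063,-0.4226); ey = (0.4226,0.9063)
P = B + 2.88·ex + 3.17·ey = (1.7204,3.6632)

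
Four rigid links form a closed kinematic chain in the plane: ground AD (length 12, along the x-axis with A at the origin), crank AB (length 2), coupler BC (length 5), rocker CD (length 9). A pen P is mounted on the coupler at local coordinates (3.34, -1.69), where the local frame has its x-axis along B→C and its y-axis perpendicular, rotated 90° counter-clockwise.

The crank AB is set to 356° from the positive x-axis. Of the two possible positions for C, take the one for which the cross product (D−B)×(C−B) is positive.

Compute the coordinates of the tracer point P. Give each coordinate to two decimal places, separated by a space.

A=(0,0), D=(12.00,0)
B = A + 2.00·(cos356°, sin356°) = (1.9951, -0.1395)
|BD| = 10.0058
circle(B,5.00) ∩ circle(D,9.00): a=2.2046, h=4.4878
  candidates: C₊=(4.1369,4.3785) cross=44.904; C₋=(4.2620,-4.5961) cross=-44.904
  mode + wants cross > 0 → take C=(4.1369,4.3785) (cross=44.904)
ex = (C−B)/|BC| = (0.4284,0.9036); ey = (-0.9036,0.4284)
P = B + 3.34·ex + -1.69·ey = (4.9529,2.1546)

4.95 2.15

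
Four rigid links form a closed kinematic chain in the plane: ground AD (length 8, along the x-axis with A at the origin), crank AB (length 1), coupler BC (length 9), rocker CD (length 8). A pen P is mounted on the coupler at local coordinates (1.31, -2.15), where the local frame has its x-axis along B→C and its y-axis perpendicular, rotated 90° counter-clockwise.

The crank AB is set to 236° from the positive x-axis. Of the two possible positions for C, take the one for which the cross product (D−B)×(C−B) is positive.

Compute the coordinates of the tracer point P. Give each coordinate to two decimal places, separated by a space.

A=(0,0), D=(8.00,0)
B = A + 1.00·(cos236°, sin236°) = (-0.5592, -0.8290)
|BD| = 8.5992
circle(B,9.00) ∩ circle(D,8.00): a=5.2881, h=7.2826
  candidates: C₊=(4.0022,6.9294) cross=62.625; C₋=(5.4064,-7.5679) cross=-62.625
  mode + wants cross > 0 → take C=(4.0022,6.9294) (cross=62.625)
ex = (C−B)/|BC| = (0.5068,0.8621); ey = (-0.8621,0.5068)
P = B + 1.31·ex + -2.15·ey = (1.9582,-0.7894)

1.96 -0.79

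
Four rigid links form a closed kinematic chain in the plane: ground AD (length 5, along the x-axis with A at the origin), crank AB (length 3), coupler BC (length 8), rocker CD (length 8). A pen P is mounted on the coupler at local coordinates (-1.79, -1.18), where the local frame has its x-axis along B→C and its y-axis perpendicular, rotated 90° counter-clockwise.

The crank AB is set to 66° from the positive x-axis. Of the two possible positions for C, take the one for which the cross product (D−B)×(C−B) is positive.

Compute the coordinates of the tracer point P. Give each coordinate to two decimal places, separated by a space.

A=(0,0), D=(5.00,0)
B = A + 3.00·(cos66°, sin66°) = (1.2202, 2.7406)
|BD| = 4.6688
circle(B,8.00) ∩ circle(D,8.00): a=2.3344, h=7.6518
  candidates: C₊=(7.6018,7.5651) cross=35.725; C₋=(-1.3816,-4.8245) cross=-35.725
  mode + wants cross > 0 → take C=(7.6018,7.5651) (cross=35.725)
ex = (C−B)/|BC| = (0.7977,0.6031); ey = (-0.6031,0.7977)
P = B + -1.79·ex + -1.18·ey = (0.5039,0.7199)

0.50 0.72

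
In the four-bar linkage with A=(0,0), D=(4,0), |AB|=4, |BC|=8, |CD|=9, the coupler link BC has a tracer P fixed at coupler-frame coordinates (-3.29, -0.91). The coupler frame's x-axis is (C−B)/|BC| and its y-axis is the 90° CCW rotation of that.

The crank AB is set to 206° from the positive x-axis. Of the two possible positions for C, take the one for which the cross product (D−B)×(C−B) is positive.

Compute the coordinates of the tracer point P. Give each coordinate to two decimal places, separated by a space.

-3.12 -5.13

A=(0,0), D=(4.00,0)
B = A + 4.00·(cos206°, sin206°) = (-3.5952, -1.7535)
|BD| = 7.7950
circle(B,8.00) ∩ circle(D,9.00): a=2.8070, h=7.4914
  candidates: C₊=(-2.5453,6.1773) cross=58.395; C₋=(0.8251,-8.4214) cross=-58.395
  mode + wants cross > 0 → take C=(-2.5453,6.1773) (cross=58.395)
ex = (C−B)/|BC| = (0.1312,0.9914); ey = (-0.9914,0.1312)
P = B + -3.29·ex + -0.91·ey = (-3.1248,-5.1345)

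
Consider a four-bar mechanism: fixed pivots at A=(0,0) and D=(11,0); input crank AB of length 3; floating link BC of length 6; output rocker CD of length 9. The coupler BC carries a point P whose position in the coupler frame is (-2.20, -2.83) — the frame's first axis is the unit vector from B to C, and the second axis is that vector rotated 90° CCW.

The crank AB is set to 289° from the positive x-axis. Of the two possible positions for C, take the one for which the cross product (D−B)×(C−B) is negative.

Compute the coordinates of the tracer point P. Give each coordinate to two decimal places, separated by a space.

-2.57 -3.36

A=(0,0), D=(11.00,0)
B = A + 3.00·(cos289°, sin289°) = (0.9767, -2.8366)
|BD| = 10.4169
circle(B,6.00) ∩ circle(D,9.00): a=3.0485, h=5.1678
  candidates: C₊=(2.5028,2.9661) cross=53.833; C₋=(5.3172,-6.9790) cross=-53.833
  mode - wants cross < 0 → take C=(5.3172,-6.9790) (cross=-53.833)
ex = (C−B)/|BC| = (0.7234,-0.6904); ey = (0.6904,0.7234)
P = B + -2.20·ex + -2.83·ey = (-2.5687,-3.3650)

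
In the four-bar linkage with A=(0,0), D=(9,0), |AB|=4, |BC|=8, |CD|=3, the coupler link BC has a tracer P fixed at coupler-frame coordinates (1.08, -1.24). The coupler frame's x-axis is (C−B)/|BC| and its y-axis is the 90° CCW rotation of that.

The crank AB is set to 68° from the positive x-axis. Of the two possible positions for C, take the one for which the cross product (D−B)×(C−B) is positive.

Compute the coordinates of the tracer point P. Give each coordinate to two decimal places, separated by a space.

2.46 2.37

A=(0,0), D=(9.00,0)
B = A + 4.00·(cos68°, sin68°) = (1.4984, 3.7087)
|BD| = 8.3683
circle(B,8.00) ∩ circle(D,3.00): a=7.4704, h=2.8625
  candidates: C₊=(9.4637,2.9639) cross=23.954; C₋=(6.9265,-2.1680) cross=-23.954
  mode + wants cross > 0 → take C=(9.4637,2.9639) (cross=23.954)
ex = (C−B)/|BC| = (0.9957,-0.0931); ey = (0.0931,0.9957)
P = B + 1.08·ex + -1.24·ey = (2.4583,2.3736)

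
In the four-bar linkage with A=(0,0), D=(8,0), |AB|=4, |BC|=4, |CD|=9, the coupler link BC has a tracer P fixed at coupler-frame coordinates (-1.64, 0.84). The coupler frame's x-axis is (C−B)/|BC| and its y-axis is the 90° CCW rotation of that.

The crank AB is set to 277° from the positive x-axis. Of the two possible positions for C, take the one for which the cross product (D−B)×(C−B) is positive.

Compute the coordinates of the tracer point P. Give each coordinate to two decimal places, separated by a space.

0.32 -5.80

A=(0,0), D=(8.00,0)
B = A + 4.00·(cos277°, sin277°) = (0.4875, -3.9702)
|BD| = 8.4971
circle(B,4.00) ∩ circle(D,9.00): a=0.4237, h=3.9775
  candidates: C₊=(-0.9964,-0.2556) cross=33.797; C₋=(2.7205,-7.2888) cross=-33.797
  mode + wants cross > 0 → take C=(-0.9964,-0.2556) (cross=33.797)
ex = (C−B)/|BC| = (-0.3710,0.9286); ey = (-0.9286,-0.3710)
P = B + -1.64·ex + 0.84·ey = (0.3158,-5.8048)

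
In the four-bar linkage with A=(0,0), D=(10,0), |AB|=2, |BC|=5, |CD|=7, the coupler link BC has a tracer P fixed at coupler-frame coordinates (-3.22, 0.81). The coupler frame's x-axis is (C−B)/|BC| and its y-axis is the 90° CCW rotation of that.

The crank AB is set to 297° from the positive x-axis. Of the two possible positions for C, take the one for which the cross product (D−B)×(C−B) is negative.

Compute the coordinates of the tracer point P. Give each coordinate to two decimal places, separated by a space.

A=(0,0), D=(10.00,0)
B = A + 2.00·(cos297°, sin297°) = (0.9080, -1.7820)
|BD| = 9.2650
circle(B,5.00) ∩ circle(D,7.00): a=3.3373, h=3.7232
  candidates: C₊=(3.4669,2.5136) cross=34.496; C₋=(4.8991,-4.7938) cross=-34.496
  mode - wants cross < 0 → take C=(4.8991,-4.7938) (cross=-34.496)
ex = (C−B)/|BC| = (0.7982,-0.6024); ey = (0.6024,0.7982)
P = B + -3.22·ex + 0.81·ey = (-1.1744,0.8042)

-1.17 0.80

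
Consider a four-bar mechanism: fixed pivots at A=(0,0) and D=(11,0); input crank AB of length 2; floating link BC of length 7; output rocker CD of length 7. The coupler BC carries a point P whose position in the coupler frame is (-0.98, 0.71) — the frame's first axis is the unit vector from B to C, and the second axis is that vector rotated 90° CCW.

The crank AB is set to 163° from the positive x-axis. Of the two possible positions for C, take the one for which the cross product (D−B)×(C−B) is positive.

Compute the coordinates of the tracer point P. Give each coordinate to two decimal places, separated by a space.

A=(0,0), D=(11.00,0)
B = A + 2.00·(cos163°, sin163°) = (-1.9126, 0.5847)
|BD| = 12.9258
circle(B,7.00) ∩ circle(D,7.00): a=6.4629, h=2.6890
  candidates: C₊=(4.6653,2.9786) cross=34.757; C₋=(4.4221,-2.3939) cross=-34.757
  mode + wants cross > 0 → take C=(4.6653,2.9786) (cross=34.757)
ex = (C−B)/|BC| = (0.9397,0.3420); ey = (-0.3420,0.9397)
P = B + -0.98·ex + 0.71·ey = (-3.0763,0.9168)

-3.08 0.92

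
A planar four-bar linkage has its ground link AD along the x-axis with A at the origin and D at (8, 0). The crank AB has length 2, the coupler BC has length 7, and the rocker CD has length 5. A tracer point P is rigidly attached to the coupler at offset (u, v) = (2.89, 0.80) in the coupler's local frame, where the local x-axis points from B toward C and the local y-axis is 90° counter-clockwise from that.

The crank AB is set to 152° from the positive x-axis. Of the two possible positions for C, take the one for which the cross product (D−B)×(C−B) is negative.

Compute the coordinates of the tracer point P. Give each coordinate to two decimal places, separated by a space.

A=(0,0), D=(8.00,0)
B = A + 2.00·(cos152°, sin152°) = (-1.7659, 0.9389)
|BD| = 9.8109
circle(B,7.00) ∩ circle(D,5.00): a=6.1286, h=3.3824
  candidates: C₊=(4.6583,3.7193) cross=33.184; C₋=(4.0109,-3.0144) cross=-33.184
  mode - wants cross < 0 → take C=(4.0109,-3.0144) (cross=-33.184)
ex = (C−B)/|BC| = (0.8253,-0.5648); ey = (0.5648,0.8253)
P = B + 2.89·ex + 0.80·ey = (1.0709,-0.0330)

1.07 -0.03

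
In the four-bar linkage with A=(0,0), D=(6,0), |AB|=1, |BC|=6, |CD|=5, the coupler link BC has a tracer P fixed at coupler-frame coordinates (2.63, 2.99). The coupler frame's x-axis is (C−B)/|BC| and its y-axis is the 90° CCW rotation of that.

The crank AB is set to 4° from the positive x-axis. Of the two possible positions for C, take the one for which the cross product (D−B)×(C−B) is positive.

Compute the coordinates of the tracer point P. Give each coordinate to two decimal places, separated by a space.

0.24 3.98

A=(0,0), D=(6.00,0)
B = A + 1.00·(cos4°, sin4°) = (0.9976, 0.0698)
|BD| = 5.0029
circle(B,6.00) ∩ circle(D,5.00): a=3.6008, h=4.7994
  candidates: C₊=(4.6650,4.8185) cross=24.011; C₋=(4.5311,-4.7794) cross=-24.011
  mode + wants cross > 0 → take C=(4.6650,4.8185) (cross=24.011)
ex = (C−B)/|BC| = (0.6112,0.7915); ey = (-0.7915,0.6112)
P = B + 2.63·ex + 2.99·ey = (0.2387,3.9789)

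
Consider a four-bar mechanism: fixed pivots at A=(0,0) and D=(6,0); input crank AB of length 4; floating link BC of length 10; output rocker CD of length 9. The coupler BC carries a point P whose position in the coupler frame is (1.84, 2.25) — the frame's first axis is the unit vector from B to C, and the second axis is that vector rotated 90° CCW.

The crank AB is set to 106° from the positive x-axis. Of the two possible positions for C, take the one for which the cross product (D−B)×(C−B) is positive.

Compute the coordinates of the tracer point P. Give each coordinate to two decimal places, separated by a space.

A=(0,0), D=(6.00,0)
B = A + 4.00·(cos106°, sin106°) = (-1.1025, 3.8450)
|BD| = 8.0765
circle(B,10.00) ∩ circle(D,9.00): a=5.2145, h=8.5328
  candidates: C₊=(7.5454,8.8663) cross=68.916; C₋=(-0.5791,-6.1412) cross=-68.916
  mode + wants cross > 0 → take C=(7.5454,8.8663) (cross=68.916)
ex = (C−B)/|BC| = (0.8648,0.5021); ey = (-0.5021,0.8648)
P = B + 1.84·ex + 2.25·ey = (-0.6411,6.7147)

-0.64 6.71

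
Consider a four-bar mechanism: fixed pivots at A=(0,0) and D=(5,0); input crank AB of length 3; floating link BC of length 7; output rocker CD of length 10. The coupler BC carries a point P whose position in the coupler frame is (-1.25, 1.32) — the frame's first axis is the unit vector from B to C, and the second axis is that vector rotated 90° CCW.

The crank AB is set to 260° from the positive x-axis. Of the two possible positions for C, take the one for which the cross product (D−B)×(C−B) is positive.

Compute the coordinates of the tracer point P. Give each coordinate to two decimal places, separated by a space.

-0.86 -4.74

A=(0,0), D=(5.00,0)
B = A + 3.00·(cos260°, sin260°) = (-0.5209, -2.9544)
|BD| = 6.2617
circle(B,7.00) ∩ circle(D,10.00): a=-0.9415, h=6.9364
  candidates: C₊=(-4.6238,2.7172) cross=43.434; C₋=(1.9217,-9.5144) cross=-43.434
  mode + wants cross > 0 → take C=(-4.6238,2.7172) (cross=43.434)
ex = (C−B)/|BC| = (-0.5861,0.8102); ey = (-0.8102,-0.5861)
P = B + -1.25·ex + 1.32·ey = (-0.8578,-4.7409)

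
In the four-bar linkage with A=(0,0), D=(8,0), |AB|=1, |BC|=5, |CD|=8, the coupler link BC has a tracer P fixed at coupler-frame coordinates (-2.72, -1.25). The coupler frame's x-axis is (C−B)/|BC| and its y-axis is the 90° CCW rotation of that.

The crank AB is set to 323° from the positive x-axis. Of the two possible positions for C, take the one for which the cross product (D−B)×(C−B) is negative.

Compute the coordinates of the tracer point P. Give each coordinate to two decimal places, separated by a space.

A=(0,0), D=(8.00,0)
B = A + 1.00·(cos323°, sin323°) = (0.7986, -0.6018)
|BD| = 7.2265
circle(B,5.00) ∩ circle(D,8.00): a=0.9148, h=4.9156
  candidates: C₊=(1.3009,4.3729) cross=35.522; C₋=(2.1196,-5.4242) cross=-35.522
  mode - wants cross < 0 → take C=(2.1196,-5.4242) (cross=-35.522)
ex = (C−B)/|BC| = (0.2642,-0.9645); ey = (0.9645,0.2642)
P = B + -2.72·ex + -1.25·ey = (-1.1256,1.6913)

-1.13 1.69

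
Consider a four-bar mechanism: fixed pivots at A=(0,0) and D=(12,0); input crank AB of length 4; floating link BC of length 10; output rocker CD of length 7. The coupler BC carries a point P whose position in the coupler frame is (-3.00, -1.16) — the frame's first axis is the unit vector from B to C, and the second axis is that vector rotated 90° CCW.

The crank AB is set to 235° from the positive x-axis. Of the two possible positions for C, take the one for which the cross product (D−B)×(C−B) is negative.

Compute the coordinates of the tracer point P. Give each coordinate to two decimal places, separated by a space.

A=(0,0), D=(12.00,0)
B = A + 4.00·(cos235°, sin235°) = (-2.2943, -3.2766)
|BD| = 14.6650
circle(B,10.00) ∩ circle(D,7.00): a=9.0713, h=4.2084
  candidates: C₊=(5.6074,2.8522) cross=61.716; C₋=(7.4880,-5.3518) cross=-61.716
  mode - wants cross < 0 → take C=(7.4880,-5.3518) (cross=-61.716)
ex = (C−B)/|BC| = (0.9782,-0.2075); ey = (0.2075,0.9782)
P = B + -3.00·ex + -1.16·ey = (-5.4697,-3.7888)

-5.47 -3.79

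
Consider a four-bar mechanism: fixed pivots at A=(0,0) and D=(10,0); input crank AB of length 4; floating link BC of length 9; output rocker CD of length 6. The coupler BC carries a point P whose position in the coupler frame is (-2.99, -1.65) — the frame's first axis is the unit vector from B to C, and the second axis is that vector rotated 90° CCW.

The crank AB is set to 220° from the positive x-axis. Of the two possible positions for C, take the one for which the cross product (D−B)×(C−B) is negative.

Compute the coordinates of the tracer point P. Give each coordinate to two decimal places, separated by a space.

A=(0,0), D=(10.00,0)
B = A + 4.00·(cos220°, sin220°) = (-3.0642, -2.5712)
|BD| = 13.3148
circle(B,9.00) ∩ circle(D,6.00): a=8.3472, h=3.3650
  candidates: C₊=(4.4761,2.3425) cross=44.805; C₋=(5.7758,-4.2610) cross=-44.805
  mode - wants cross < 0 → take C=(5.7758,-4.2610) (cross=-44.805)
ex = (C−B)/|BC| = (0.9822,-0.1878); ey = (0.1878,0.9822)
P = B + -2.99·ex + -1.65·ey = (-6.3108,-3.6304)

-6.31 -3.63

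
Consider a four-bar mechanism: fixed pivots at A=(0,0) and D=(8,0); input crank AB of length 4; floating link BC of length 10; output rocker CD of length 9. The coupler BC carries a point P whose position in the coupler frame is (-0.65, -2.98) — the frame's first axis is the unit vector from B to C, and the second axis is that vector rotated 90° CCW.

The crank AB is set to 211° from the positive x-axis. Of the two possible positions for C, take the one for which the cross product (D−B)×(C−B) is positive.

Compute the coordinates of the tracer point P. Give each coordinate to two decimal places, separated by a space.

A=(0,0), D=(8.00,0)
B = A + 4.00·(cos211°, sin211°) = (-3.4287, -2.0602)
|BD| = 11.6129
circle(B,10.00) ∩ circle(D,9.00): a=6.6245, h=7.4911
  candidates: C₊=(1.7618,6.4873) cross=86.993; C₋=(4.4197,-8.2572) cross=-86.993
  mode + wants cross > 0 → take C=(1.7618,6.4873) (cross=86.993)
ex = (C−B)/|BC| = (0.5190,0.8547); ey = (-0.8547,0.5190)
P = B + -0.65·ex + -2.98·ey = (-1.2189,-4.1625)

-1.22 -4.16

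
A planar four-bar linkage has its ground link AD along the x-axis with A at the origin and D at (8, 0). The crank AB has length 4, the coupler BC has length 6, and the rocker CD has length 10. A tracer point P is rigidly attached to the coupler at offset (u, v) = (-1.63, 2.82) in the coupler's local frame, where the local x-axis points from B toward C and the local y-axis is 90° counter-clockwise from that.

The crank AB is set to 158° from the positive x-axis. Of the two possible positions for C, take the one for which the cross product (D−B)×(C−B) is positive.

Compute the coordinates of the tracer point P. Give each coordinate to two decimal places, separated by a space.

-6.92 2.03

A=(0,0), D=(8.00,0)
B = A + 4.00·(cos158°, sin158°) = (-3.7087, 1.4984)
|BD| = 11.8042
circle(B,6.00) ∩ circle(D,10.00): a=3.1912, h=5.0810
  candidates: C₊=(0.1016,6.1332) cross=59.977; C₋=(-1.1883,-3.9465) cross=-59.977
  mode + wants cross > 0 → take C=(0.1016,6.1332) (cross=59.977)
ex = (C−B)/|BC| = (0.6351,0.7725); ey = (-0.7725,0.6351)
P = B + -1.63·ex + 2.82·ey = (-6.9222,2.0302)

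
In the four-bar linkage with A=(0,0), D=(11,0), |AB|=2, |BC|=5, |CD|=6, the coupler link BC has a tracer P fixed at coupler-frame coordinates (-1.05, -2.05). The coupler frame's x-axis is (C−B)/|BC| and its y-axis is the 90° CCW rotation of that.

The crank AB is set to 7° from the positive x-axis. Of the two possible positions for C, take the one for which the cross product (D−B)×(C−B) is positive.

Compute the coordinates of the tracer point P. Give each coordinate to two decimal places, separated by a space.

2.39 -2.02

A=(0,0), D=(11.00,0)
B = A + 2.00·(cos7°, sin7°) = (1.9851, 0.2437)
|BD| = 9.0182
circle(B,5.00) ∩ circle(D,6.00): a=3.8992, h=3.1299
  candidates: C₊=(5.9675,3.2671) cross=28.226; C₋=(5.7983,-2.9904) cross=-28.226
  mode + wants cross > 0 → take C=(5.9675,3.2671) (cross=28.226)
ex = (C−B)/|BC| = (0.7965,0.6047); ey = (-0.6047,0.7965)
P = B + -1.05·ex + -2.05·ey = (2.3884,-2.0239)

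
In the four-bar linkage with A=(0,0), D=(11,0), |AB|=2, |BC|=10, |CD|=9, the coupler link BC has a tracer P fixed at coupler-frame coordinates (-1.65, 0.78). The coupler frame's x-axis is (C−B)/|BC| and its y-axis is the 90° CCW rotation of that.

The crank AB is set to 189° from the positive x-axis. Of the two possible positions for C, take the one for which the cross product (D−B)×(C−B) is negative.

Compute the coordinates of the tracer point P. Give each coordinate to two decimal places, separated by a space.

-2.67 1.38

A=(0,0), D=(11.00,0)
B = A + 2.00·(cos189°, sin189°) = (-1.9754, -0.3129)
|BD| = 12.9791
circle(B,10.00) ∩ circle(D,9.00): a=7.2215, h=6.9173
  candidates: C₊=(5.0773,6.7765) cross=89.781; C₋=(5.4108,-7.0541) cross=-89.781
  mode - wants cross < 0 → take C=(5.4108,-7.0541) (cross=-89.781)
ex = (C−B)/|BC| = (0.7386,-0.6741); ey = (0.6741,0.7386)
P = B + -1.65·ex + 0.78·ey = (-2.6683,1.3756)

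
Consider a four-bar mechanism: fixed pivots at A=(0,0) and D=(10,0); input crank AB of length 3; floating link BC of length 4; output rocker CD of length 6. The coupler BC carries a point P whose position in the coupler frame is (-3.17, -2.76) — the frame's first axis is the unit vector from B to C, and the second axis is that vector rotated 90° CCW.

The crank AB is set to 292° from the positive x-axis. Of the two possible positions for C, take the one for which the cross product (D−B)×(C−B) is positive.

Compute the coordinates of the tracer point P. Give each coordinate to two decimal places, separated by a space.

A=(0,0), D=(10.00,0)
B = A + 3.00·(cos292°, sin292°) = (1.1238, -2.7816)
|BD| = 9.3018
circle(B,4.00) ∩ circle(D,6.00): a=3.5758, h=1.7926
  candidates: C₊=(4.0000,-0.0017) cross=16.674; C₋=(5.0721,-3.4228) cross=-16.674
  mode + wants cross > 0 → take C=(4.0000,-0.0017) (cross=16.674)
ex = (C−B)/|BC| = (0.7190,0.6950); ey = (-0.6950,0.7190)
P = B + -3.17·ex + -2.76·ey = (0.7625,-6.9692)

0.76 -6.97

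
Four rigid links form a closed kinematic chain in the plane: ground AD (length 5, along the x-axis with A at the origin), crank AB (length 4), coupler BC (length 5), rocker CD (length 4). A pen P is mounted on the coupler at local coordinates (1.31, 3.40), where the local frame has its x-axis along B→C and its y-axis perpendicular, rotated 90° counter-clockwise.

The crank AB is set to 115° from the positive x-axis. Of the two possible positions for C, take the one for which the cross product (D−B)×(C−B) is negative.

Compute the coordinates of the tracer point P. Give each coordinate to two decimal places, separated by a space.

A=(0,0), D=(5.00,0)
B = A + 4.00·(cos115°, sin115°) = (-1.6905, 3.6252)
|BD| = 7.6095
circle(B,5.00) ∩ circle(D,4.00): a=4.3961, h=2.3820
  candidates: C₊=(3.3095,3.6252) cross=18.126; C₋=(1.0399,-0.5635) cross=-18.126
  mode - wants cross < 0 → take C=(1.0399,-0.5635) (cross=-18.126)
ex = (C−B)/|BC| = (0.5461,-0.8377); ey = (0.8377,0.5461)
P = B + 1.31·ex + 3.40·ey = (1.8732,4.3844)

1.87 4.38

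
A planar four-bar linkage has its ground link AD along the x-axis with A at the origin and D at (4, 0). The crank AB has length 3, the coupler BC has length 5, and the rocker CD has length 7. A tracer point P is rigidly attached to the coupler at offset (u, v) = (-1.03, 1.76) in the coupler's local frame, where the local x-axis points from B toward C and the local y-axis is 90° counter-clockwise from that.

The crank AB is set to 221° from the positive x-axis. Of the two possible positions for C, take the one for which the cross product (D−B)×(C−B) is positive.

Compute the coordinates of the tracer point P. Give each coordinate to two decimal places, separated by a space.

A=(0,0), D=(4.00,0)
B = A + 3.00·(cos221°, sin221°) = (-2.2641, -1.9682)
|BD| = 6.5661
circle(B,5.00) ∩ circle(D,7.00): a=1.4554, h=4.7835
  candidates: C₊=(-2.3095,3.0316) cross=31.409; C₋=(0.5582,-6.0954) cross=-31.409
  mode + wants cross > 0 → take C=(-2.3095,3.0316) (cross=31.409)
ex = (C−B)/|BC| = (-0.0091,1.0000); ey = (-1.0000,-0.0091)
P = B + -1.03·ex + 1.76·ey = (-4.0147,-3.0141)

-4.01 -3.01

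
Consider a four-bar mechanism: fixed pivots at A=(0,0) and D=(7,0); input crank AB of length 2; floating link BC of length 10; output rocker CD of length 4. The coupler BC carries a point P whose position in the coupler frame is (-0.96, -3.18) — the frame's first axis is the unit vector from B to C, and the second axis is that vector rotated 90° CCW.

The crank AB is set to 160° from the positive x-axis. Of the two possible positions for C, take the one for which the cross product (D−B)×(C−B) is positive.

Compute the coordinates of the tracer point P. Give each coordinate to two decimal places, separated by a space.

-1.74 -2.63

A=(0,0), D=(7.00,0)
B = A + 2.00·(cos160°, sin160°) = (-1.8794, 0.6840)
|BD| = 8.9057
circle(B,10.00) ∩ circle(D,4.00): a=9.1689, h=3.9913
  candidates: C₊=(7.5690,3.9593) cross=35.546; C₋=(6.9559,-3.9998) cross=-35.546
  mode + wants cross > 0 → take C=(7.5690,3.9593) (cross=35.546)
ex = (C−B)/|BC| = (0.9448,0.3275); ey = (-0.3275,0.9448)
P = B + -0.96·ex + -3.18·ey = (-1.7449,-2.6350)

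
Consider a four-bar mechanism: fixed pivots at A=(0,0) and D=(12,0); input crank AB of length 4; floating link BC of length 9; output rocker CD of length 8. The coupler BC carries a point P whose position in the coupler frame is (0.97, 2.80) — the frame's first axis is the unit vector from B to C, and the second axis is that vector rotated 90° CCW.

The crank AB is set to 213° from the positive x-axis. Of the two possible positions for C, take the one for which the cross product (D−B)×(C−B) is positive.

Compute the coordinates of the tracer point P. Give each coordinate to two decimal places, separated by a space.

-3.95 0.72

A=(0,0), D=(12.00,0)
B = A + 4.00·(cos213°, sin213°) = (-3.3547, -2.1786)
|BD| = 15.5085
circle(B,9.00) ∩ circle(D,8.00): a=8.3023, h=3.4744
  candidates: C₊=(4.3772,2.4277) cross=53.883; C₋=(5.3534,-4.4522) cross=-53.883
  mode + wants cross > 0 → take C=(4.3772,2.4277) (cross=53.883)
ex = (C−B)/|BC| = (0.8591,0.5118); ey = (-0.5118,0.8591)
P = B + 0.97·ex + 2.80·ey = (-3.9544,0.7234)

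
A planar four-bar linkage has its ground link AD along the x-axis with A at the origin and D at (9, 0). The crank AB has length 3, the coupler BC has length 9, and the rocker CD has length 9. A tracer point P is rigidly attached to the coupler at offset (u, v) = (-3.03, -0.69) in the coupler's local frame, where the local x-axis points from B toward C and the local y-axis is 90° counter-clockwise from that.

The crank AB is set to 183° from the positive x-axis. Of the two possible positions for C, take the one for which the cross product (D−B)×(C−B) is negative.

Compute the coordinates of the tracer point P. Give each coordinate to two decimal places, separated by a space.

-5.55 1.61

A=(0,0), D=(9.00,0)
B = A + 3.00·(cos183°, sin183°) = (-2.9959, -0.1570)
|BD| = 11.9969
circle(B,9.00) ∩ circle(D,9.00): a=5.9985, h=6.7096
  candidates: C₊=(2.9142,6.6305) cross=80.494; C₋=(3.0899,-6.7875) cross=-80.494
  mode - wants cross < 0 → take C=(3.0899,-6.7875) (cross=-80.494)
ex = (C−B)/|BC| = (0.6762,-0.7367); ey = (0.7367,0.6762)
P = B + -3.03·ex + -0.69·ey = (-5.5531,1.6087)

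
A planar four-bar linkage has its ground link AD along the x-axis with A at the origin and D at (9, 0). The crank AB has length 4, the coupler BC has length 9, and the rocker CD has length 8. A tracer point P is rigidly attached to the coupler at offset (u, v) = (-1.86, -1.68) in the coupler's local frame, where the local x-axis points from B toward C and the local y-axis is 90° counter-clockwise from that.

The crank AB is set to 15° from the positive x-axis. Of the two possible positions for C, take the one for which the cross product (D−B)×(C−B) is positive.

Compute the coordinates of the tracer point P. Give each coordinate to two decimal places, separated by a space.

A=(0,0), D=(9.00,0)
B = A + 4.00·(cos15°, sin15°) = (3.8637, 1.0353)
|BD| = 5.2396
circle(B,9.00) ∩ circle(D,8.00): a=4.2421, h=7.9376
  candidates: C₊=(9.5905,7.9782) cross=41.590; C₋=(6.4538,-7.5840) cross=-41.590
  mode + wants cross > 0 → take C=(9.5905,7.9782) (cross=41.590)
ex = (C−B)/|BC| = (0.6363,0.7714); ey = (-0.7714,0.6363)
P = B + -1.86·ex + -1.68·ey = (3.9762,-1.4686)

3.98 -1.47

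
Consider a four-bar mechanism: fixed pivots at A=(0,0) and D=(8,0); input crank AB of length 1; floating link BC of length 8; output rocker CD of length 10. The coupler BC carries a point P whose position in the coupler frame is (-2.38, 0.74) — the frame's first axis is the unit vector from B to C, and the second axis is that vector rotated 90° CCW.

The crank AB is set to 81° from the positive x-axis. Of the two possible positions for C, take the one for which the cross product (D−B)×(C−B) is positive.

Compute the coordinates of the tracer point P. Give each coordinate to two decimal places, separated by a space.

A=(0,0), D=(8.00,0)
B = A + 1.00·(cos81°, sin81°) = (0.1564, 0.9877)
|BD| = 7.9055
circle(B,8.00) ∩ circle(D,10.00): a=1.6759, h=7.8225
  candidates: C₊=(2.7965,8.5395) cross=61.841; C₋=(0.8418,-6.9829) cross=-61.841
  mode + wants cross > 0 → take C=(2.7965,8.5395) (cross=61.841)
ex = (C−B)/|BC| = (0.3300,0.9440); ey = (-0.9440,0.3300)
P = B + -2.38·ex + 0.74·ey = (-1.3275,-1.0148)

-1.33 -1.01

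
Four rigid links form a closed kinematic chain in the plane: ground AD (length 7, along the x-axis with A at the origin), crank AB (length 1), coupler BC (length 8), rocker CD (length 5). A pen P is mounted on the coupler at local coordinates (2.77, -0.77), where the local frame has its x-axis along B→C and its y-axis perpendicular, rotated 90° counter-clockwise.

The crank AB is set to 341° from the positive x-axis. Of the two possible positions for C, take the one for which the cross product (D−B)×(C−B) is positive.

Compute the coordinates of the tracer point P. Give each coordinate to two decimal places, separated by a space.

A=(0,0), D=(7.00,0)
B = A + 1.00·(cos341°, sin341°) = (0.9455, -0.3256)
|BD| = 6.0632
circle(B,8.00) ∩ circle(D,5.00): a=6.2477, h=4.9966
  candidates: C₊=(6.9159,4.9993) cross=30.295; C₋=(7.4525,-4.9795) cross=-30.295
  mode + wants cross > 0 → take C=(6.9159,4.9993) (cross=30.295)
ex = (C−B)/|BC| = (0.7463,0.6656); ey = (-0.6656,0.7463)
P = B + 2.77·ex + -0.77·ey = (3.5253,0.9435)

3.53 0.94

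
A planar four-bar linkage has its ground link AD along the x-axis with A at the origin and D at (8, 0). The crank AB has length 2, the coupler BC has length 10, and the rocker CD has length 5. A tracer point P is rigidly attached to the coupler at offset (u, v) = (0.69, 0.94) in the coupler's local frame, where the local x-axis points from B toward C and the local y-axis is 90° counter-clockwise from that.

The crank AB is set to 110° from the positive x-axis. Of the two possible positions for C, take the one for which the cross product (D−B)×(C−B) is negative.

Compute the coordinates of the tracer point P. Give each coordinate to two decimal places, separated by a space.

0.46 2.11

A=(0,0), D=(8.00,0)
B = A + 2.00·(cos110°, sin110°) = (-0.6840, 1.8794)
|BD| = 8.8851
circle(B,10.00) ∩ circle(D,5.00): a=8.6631, h=4.9951
  candidates: C₊=(8.8396,4.9290) cross=44.382; C₋=(6.7265,-4.8351) cross=-44.382
  mode - wants cross < 0 → take C=(6.7265,-4.8351) (cross=-44.382)
ex = (C−B)/|BC| = (0.7411,-0.6714); ey = (0.6714,0.7411)
P = B + 0.69·ex + 0.94·ey = (0.4584,2.1127)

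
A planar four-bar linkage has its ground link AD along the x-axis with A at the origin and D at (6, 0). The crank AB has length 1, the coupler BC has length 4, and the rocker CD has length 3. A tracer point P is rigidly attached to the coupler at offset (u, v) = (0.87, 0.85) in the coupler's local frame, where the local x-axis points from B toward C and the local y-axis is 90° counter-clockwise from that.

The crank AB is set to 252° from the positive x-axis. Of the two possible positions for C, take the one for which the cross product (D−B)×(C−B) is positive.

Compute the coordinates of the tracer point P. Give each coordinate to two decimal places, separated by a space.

0.03 0.22

A=(0,0), D=(6.00,0)
B = A + 1.00·(cos252°, sin252°) = (-0.3090, -0.9511)
|BD| = 6.3803
circle(B,4.00) ∩ circle(D,3.00): a=3.7387, h=1.4220
  candidates: C₊=(3.1760,1.0123) cross=9.073; C₋=(3.5999,-1.7999) cross=-9.073
  mode + wants cross > 0 → take C=(3.1760,1.0123) (cross=9.073)
ex = (C−B)/|BC| = (0.8712,0.4908); ey = (-0.4908,0.8712)
P = B + 0.87·ex + 0.85·ey = (0.0317,0.2165)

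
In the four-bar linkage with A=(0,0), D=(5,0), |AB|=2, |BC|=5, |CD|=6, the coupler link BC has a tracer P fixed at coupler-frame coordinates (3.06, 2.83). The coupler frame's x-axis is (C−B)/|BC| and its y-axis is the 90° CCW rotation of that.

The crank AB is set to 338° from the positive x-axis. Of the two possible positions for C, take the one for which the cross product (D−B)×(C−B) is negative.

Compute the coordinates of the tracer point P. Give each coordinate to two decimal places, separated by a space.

A=(0,0), D=(5.00,0)
B = A + 2.00·(cos338°, sin338°) = (1.8544, -0.7492)
|BD| = 3.2336
circle(B,5.00) ∩ circle(D,6.00): a=-0.0841, h=4.9993
  candidates: C₊=(0.6143,4.0946) cross=16.166; C₋=(2.9309,-5.6319) cross=-16.166
  mode - wants cross < 0 → take C=(2.9309,-5.6319) (cross=-16.166)
ex = (C−B)/|BC| = (0.2153,-0.9765); ey = (0.9765,0.2153)
P = B + 3.06·ex + 2.83·ey = (5.2768,-3.1281)

5.28 -3.13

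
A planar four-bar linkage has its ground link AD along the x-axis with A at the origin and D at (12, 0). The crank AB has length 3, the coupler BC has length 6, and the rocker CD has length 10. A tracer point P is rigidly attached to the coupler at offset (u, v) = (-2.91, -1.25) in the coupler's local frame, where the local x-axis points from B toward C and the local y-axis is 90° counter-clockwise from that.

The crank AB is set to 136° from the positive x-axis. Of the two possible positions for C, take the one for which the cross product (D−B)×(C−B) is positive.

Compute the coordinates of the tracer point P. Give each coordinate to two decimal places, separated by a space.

-4.20 -0.34

A=(0,0), D=(12.00,0)
B = A + 3.00·(cos136°, sin136°) = (-2.1580, 2.0840)
|BD| = 14.3106
circle(B,6.00) ∩ circle(D,10.00): a=4.9192, h=3.4354
  candidates: C₊=(3.2090,4.7664) cross=49.162; C₋=(2.2084,-2.0311) cross=-49.162
  mode + wants cross > 0 → take C=(3.2090,4.7664) (cross=49.162)
ex = (C−B)/|BC| = (0.8945,0.4471); ey = (-0.4471,0.8945)
P = B + -2.91·ex + -1.25·ey = (-4.2022,-0.3351)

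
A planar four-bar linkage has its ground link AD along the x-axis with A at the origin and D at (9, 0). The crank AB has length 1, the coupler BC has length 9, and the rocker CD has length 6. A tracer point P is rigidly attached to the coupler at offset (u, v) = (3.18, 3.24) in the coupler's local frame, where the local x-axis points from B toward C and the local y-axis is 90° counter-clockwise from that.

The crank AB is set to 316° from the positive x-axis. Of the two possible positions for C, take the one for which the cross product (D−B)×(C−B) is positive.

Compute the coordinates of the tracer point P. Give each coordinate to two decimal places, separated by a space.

A=(0,0), D=(9.00,0)
B = A + 1.00·(cos316°, sin316°) = (0.7193, -0.6947)
|BD| = 8.3097
circle(B,9.00) ∩ circle(D,6.00): a=6.8625, h=5.8229
  candidates: C₊=(7.0711,5.6815) cross=48.386; C₋=(8.0446,-5.9234) cross=-48.386
  mode + wants cross > 0 → take C=(7.0711,5.6815) (cross=48.386)
ex = (C−B)/|BC| = (0.7058,0.7085); ey = (-0.7085,0.7058)
P = B + 3.18·ex + 3.24·ey = (0.6682,3.8449)

0.67 3.84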